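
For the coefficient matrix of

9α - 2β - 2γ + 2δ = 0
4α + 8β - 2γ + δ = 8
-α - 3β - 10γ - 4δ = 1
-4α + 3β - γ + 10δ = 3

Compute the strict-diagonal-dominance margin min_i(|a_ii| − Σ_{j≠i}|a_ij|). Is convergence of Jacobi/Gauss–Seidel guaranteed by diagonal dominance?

1

row 1: |9| − (2+2+2) = 3
row 2: |8| − (4+2+1) = 1
row 3: |-10| − (1+3+4) = 2
row 4: |10| − (4+3+1) = 2
minimum over rows = 1 → strictly diagonally dominant (convergence guaranteed)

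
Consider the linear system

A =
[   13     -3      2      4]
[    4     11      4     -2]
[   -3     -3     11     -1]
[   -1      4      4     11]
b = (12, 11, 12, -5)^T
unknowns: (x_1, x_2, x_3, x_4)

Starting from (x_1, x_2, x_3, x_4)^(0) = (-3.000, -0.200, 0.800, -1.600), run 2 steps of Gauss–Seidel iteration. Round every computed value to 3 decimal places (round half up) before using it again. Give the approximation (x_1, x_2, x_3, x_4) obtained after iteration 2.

Iteration 1:
  x_1 = (12 - (-3)·-0.200 - (2)·0.800 - (4)·-1.600) / (13) = 1.246
  x_2 = (11 - (4)·1.246 - (4)·0.800 - (-2)·-1.600) / (11) = -0.035
  x_3 = (12 - (-3)·1.246 - (-3)·-0.035 - (-1)·-1.600) / (11) = 1.276
  x_4 = (-5 - (-1)·1.246 - (4)·-0.035 - (4)·1.276) / (11) = -0.793
Iteration 2:
  x_1 = (12 - (-3)·-0.035 - (2)·1.276 - (4)·-0.793) / (13) = 0.963
  x_2 = (11 - (4)·0.963 - (4)·1.276 - (-2)·-0.793) / (11) = 0.042
  x_3 = (12 - (-3)·0.963 - (-3)·0.042 - (-1)·-0.793) / (11) = 1.293
  x_4 = (-5 - (-1)·0.963 - (4)·0.042 - (4)·1.293) / (11) = -0.852

(0.963, 0.042, 1.293, -0.852)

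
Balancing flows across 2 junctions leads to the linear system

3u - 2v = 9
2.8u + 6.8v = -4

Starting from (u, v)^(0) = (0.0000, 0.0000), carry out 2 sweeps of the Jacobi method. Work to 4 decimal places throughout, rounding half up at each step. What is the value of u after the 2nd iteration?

2.6079

Iteration 1:
  u = (9 - (-2)·0.0000) / (3) = 3.0000
  v = (-4 - (2.8)·0.0000) / (6.8) = -0.5882
Iteration 2:
  u = (9 - (-2)·-0.5882) / (3) = 2.6079
  v = (-4 - (2.8)·3.0000) / (6.8) = -1.8235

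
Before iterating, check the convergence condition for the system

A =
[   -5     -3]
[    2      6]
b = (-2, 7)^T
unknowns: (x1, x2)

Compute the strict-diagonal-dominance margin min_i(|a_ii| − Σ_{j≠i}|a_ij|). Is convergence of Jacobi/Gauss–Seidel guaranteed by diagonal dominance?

2

row 1: |-5| − (3) = 2
row 2: |6| − (2) = 4
minimum over rows = 2 → strictly diagonally dominant (convergence guaranteed)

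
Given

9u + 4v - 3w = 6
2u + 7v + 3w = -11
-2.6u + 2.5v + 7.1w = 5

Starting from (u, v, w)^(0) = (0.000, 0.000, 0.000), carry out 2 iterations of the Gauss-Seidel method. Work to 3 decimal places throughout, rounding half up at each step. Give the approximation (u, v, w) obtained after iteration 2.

(1.973, -2.808, 2.415)

Iteration 1:
  u = (6 - (4)·0.000 - (-3)·0.000) / (9) = 0.667
  v = (-11 - (2)·0.667 - (3)·0.000) / (7) = -1.762
  w = (5 - (-2.6)·0.667 - (2.5)·-1.762) / (7.1) = 1.569
Iteration 2:
  u = (6 - (4)·-1.762 - (-3)·1.569) / (9) = 1.973
  v = (-11 - (2)·1.973 - (3)·1.569) / (7) = -2.808
  w = (5 - (-2.6)·1.973 - (2.5)·-2.808) / (7.1) = 2.415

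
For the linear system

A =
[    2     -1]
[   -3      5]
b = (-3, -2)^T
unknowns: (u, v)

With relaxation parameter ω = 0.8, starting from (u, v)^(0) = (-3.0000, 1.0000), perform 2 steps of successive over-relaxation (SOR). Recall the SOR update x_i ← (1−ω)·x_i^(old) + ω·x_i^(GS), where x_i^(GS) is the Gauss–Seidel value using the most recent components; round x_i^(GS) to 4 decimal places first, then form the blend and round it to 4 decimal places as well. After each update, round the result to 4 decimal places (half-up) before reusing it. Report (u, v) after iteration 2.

Iteration 1:
  u: GS value = (-3 - (-1)·1.0000) / (2) = -1.0000;  u ← (1−ω)·-3.0000 + ω·-1.0000 = -1.4000
  v: GS value = (-2 - (-3)·-1.4000) / (5) = -1.2400;  v ← (1−ω)·1.0000 + ω·-1.2400 = -0.7920
Iteration 2:
  u: GS value = (-3 - (-1)·-0.7920) / (2) = -1.8960;  u ← (1−ω)·-1.4000 + ω·-1.8960 = -1.7968
  v: GS value = (-2 - (-3)·-1.7968) / (5) = -1.4781;  v ← (1−ω)·-0.7920 + ω·-1.4781 = -1.3409

(-1.7968, -1.3409)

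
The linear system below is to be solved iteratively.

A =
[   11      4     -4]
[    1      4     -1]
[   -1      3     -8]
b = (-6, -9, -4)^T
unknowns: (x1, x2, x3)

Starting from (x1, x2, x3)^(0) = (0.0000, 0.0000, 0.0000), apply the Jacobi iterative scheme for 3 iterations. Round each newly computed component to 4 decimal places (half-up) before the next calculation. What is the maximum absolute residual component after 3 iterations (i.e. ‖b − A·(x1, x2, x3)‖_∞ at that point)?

Iteration 1:
  x1 = (-6 - (4)·0.0000 - (-4)·0.0000) / (11) = -0.5455
  x2 = (-9 - (1)·0.0000 - (-1)·0.0000) / (4) = -2.2500
  x3 = (-4 - (-1)·0.0000 - (3)·0.0000) / (-8) = 0.5000
Iteration 2:
  x1 = (-6 - (4)·-2.2500 - (-4)·0.5000) / (11) = 0.4545
  x2 = (-9 - (1)·-0.5455 - (-1)·0.5000) / (4) = -1.9886
  x3 = (-4 - (-1)·-0.5455 - (3)·-2.2500) / (-8) = -0.2756
Iteration 3:
  x1 = (-6 - (4)·-1.9886 - (-4)·-0.2756) / (11) = 0.0775
  x2 = (-9 - (1)·0.4545 - (-1)·-0.2756) / (4) = -2.4325
  x3 = (-4 - (-1)·0.4545 - (3)·-1.9886) / (-8) = -0.3025
Residual b − A·x = (1.6675, 0.3500, 0.9550); ∞-norm = 1.6675

1.6675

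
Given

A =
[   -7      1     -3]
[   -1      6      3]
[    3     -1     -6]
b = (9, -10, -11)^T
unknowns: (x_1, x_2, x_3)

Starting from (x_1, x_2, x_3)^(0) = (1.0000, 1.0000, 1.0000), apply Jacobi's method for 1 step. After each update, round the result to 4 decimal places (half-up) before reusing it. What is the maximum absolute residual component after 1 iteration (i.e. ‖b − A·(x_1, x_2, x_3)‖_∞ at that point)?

6.5003

Iteration 1:
  x_1 = (9 - (1)·1.0000 - (-3)·1.0000) / (-7) = -1.5714
  x_2 = (-10 - (-1)·1.0000 - (3)·1.0000) / (6) = -2.0000
  x_3 = (-11 - (3)·1.0000 - (-1)·1.0000) / (-6) = 2.1667
Residual b − A·x = (6.5003, -6.0715, 4.7144); ∞-norm = 6.5003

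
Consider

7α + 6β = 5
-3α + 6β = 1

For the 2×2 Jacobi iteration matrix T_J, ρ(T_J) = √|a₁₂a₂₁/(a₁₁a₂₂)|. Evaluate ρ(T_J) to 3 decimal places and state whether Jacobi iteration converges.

0.655

a₁₂a₂₁/(a₁₁a₂₂) = (6)·(-3) / ((7)·(6)) = -0.428571
ρ = √|-0.428571| = √0.428571 = 0.655
ρ < 1, so Jacobi converges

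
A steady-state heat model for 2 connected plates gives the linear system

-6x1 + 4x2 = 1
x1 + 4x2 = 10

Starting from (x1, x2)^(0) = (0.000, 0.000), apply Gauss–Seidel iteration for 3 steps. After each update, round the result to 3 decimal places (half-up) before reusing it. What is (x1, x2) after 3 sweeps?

(1.245, 2.189)

Iteration 1:
  x1 = (1 - (4)·0.000) / (-6) = -0.167
  x2 = (10 - (1)·-0.167) / (4) = 2.542
Iteration 2:
  x1 = (1 - (4)·2.542) / (-6) = 1.528
  x2 = (10 - (1)·1.528) / (4) = 2.118
Iteration 3:
  x1 = (1 - (4)·2.118) / (-6) = 1.245
  x2 = (10 - (1)·1.245) / (4) = 2.189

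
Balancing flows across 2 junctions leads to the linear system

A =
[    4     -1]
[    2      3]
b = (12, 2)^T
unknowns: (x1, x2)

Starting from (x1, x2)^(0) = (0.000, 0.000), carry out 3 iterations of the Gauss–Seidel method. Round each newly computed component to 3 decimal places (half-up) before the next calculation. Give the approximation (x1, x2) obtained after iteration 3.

Iteration 1:
  x1 = (12 - (-1)·0.000) / (4) = 3.000
  x2 = (2 - (2)·3.000) / (3) = -1.333
Iteration 2:
  x1 = (12 - (-1)·-1.333) / (4) = 2.667
  x2 = (2 - (2)·2.667) / (3) = -1.111
Iteration 3:
  x1 = (12 - (-1)·-1.111) / (4) = 2.722
  x2 = (2 - (2)·2.722) / (3) = -1.148

(2.722, -1.148)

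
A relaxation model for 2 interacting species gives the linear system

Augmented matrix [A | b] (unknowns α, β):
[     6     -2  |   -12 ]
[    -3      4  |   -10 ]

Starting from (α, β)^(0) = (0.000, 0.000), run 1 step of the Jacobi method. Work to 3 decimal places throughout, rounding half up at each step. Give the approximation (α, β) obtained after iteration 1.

(-2.000, -2.500)

Iteration 1:
  α = (-12 - (-2)·0.000) / (6) = -2.000
  β = (-10 - (-3)·0.000) / (4) = -2.500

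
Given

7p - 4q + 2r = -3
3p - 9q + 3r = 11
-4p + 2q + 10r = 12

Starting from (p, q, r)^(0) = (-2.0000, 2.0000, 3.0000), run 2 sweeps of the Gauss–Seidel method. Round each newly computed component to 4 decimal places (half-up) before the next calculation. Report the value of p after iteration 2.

Iteration 1:
  p = (-3 - (-4)·2.0000 - (2)·3.0000) / (7) = -0.1429
  q = (11 - (3)·-0.1429 - (3)·3.0000) / (-9) = -0.2699
  r = (12 - (-4)·-0.1429 - (2)·-0.2699) / (10) = 1.1968
Iteration 2:
  p = (-3 - (-4)·-0.2699 - (2)·1.1968) / (7) = -0.9247
  q = (11 - (3)·-0.9247 - (3)·1.1968) / (-9) = -1.1315
  r = (12 - (-4)·-0.9247 - (2)·-1.1315) / (10) = 1.0564

-0.9247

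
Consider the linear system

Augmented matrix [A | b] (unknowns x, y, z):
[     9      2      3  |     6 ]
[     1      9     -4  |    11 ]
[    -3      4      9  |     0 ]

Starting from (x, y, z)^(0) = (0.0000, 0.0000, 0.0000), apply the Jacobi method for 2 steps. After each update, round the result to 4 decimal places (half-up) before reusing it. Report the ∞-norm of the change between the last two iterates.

Iteration 1:
  x = (6 - (2)·0.0000 - (3)·0.0000) / (9) = 0.6667
  y = (11 - (1)·0.0000 - (-4)·0.0000) / (9) = 1.2222
  z = (0 - (-3)·0.0000 - (4)·0.0000) / (9) = 0.0000
Iteration 2:
  x = (6 - (2)·1.2222 - (3)·0.0000) / (9) = 0.3951
  y = (11 - (1)·0.6667 - (-4)·0.0000) / (9) = 1.1481
  z = (0 - (-3)·0.6667 - (4)·1.2222) / (9) = -0.3210
Change: (-0.2716, -0.0741, -0.3210) → max |·| = 0.3210

0.3210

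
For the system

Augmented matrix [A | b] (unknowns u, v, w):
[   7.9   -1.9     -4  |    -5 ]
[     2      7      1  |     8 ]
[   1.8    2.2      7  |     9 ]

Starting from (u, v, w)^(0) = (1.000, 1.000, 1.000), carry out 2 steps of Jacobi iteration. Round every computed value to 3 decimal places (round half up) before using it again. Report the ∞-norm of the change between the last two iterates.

Iteration 1:
  u = (-5 - (-1.9)·1.000 - (-4)·1.000) / (7.9) = 0.114
  v = (8 - (2)·1.000 - (1)·1.000) / (7) = 0.714
  w = (9 - (1.8)·1.000 - (2.2)·1.000) / (7) = 0.714
Iteration 2:
  u = (-5 - (-1.9)·0.714 - (-4)·0.714) / (7.9) = -0.100
  v = (8 - (2)·0.114 - (1)·0.714) / (7) = 1.008
  w = (9 - (1.8)·0.114 - (2.2)·0.714) / (7) = 1.032
Change: (-0.214, 0.294, 0.318) → max |·| = 0.318

0.318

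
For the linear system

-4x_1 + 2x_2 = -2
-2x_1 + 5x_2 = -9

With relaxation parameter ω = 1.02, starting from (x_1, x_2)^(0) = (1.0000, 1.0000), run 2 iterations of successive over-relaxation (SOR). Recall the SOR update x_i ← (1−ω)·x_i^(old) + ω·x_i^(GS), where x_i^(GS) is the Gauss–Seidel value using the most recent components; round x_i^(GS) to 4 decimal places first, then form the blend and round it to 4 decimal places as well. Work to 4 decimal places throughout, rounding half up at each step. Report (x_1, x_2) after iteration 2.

(-0.2485, -1.9084)

Iteration 1:
  x_1: GS value = (-2 - (2)·1.0000) / (-4) = 1.0000;  x_1 ← (1−ω)·1.0000 + ω·1.0000 = 1.0000
  x_2: GS value = (-9 - (-2)·1.0000) / (5) = -1.4000;  x_2 ← (1−ω)·1.0000 + ω·-1.4000 = -1.4480
Iteration 2:
  x_1: GS value = (-2 - (2)·-1.4480) / (-4) = -0.2240;  x_1 ← (1−ω)·1.0000 + ω·-0.2240 = -0.2485
  x_2: GS value = (-9 - (-2)·-0.2485) / (5) = -1.8994;  x_2 ← (1−ω)·-1.4480 + ω·-1.8994 = -1.9084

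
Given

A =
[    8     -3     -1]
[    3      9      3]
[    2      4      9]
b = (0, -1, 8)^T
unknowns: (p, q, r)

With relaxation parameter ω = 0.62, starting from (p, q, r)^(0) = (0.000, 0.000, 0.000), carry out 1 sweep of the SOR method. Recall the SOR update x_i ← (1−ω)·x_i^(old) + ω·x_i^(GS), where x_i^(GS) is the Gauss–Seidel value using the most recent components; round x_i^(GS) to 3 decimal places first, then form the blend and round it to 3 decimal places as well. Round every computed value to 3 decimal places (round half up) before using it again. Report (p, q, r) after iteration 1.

Iteration 1:
  p: GS value = (0 - (-3)·0.000 - (-1)·0.000) / (8) = 0.000;  p ← (1−ω)·0.000 + ω·0.000 = 0.000
  q: GS value = (-1 - (3)·0.000 - (3)·0.000) / (9) = -0.111;  q ← (1−ω)·0.000 + ω·-0.111 = -0.069
  r: GS value = (8 - (2)·0.000 - (4)·-0.069) / (9) = 0.920;  r ← (1−ω)·0.000 + ω·0.920 = 0.570

(0.000, -0.069, 0.570)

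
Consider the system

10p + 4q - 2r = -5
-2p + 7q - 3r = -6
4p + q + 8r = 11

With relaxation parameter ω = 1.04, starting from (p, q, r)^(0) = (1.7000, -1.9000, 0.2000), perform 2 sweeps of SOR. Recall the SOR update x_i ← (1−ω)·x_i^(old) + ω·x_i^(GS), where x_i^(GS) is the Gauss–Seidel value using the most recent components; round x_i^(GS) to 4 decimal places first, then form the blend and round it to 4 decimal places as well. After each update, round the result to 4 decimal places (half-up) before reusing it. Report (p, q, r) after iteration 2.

Iteration 1:
  p: GS value = (-5 - (4)·-1.9000 - (-2)·0.2000) / (10) = 0.3000;  p ← (1−ω)·1.7000 + ω·0.3000 = 0.2440
  q: GS value = (-6 - (-2)·0.2440 - (-3)·0.2000) / (7) = -0.7017;  q ← (1−ω)·-1.9000 + ω·-0.7017 = -0.6538
  r: GS value = (11 - (4)·0.2440 - (1)·-0.6538) / (8) = 1.3347;  r ← (1−ω)·0.2000 + ω·1.3347 = 1.3801
Iteration 2:
  p: GS value = (-5 - (4)·-0.6538 - (-2)·1.3801) / (10) = 0.0375;  p ← (1−ω)·0.2440 + ω·0.0375 = 0.0292
  q: GS value = (-6 - (-2)·0.0292 - (-3)·1.3801) / (7) = -0.2573;  q ← (1−ω)·-0.6538 + ω·-0.2573 = -0.2414
  r: GS value = (11 - (4)·0.0292 - (1)·-0.2414) / (8) = 1.3906;  r ← (1−ω)·1.3801 + ω·1.3906 = 1.3910

(0.0292, -0.2414, 1.3910)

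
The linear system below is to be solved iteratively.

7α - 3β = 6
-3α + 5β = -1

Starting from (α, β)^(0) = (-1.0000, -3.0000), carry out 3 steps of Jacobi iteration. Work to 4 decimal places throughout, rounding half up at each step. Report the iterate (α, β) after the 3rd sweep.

Iteration 1:
  α = (6 - (-3)·-3.0000) / (7) = -0.4286
  β = (-1 - (-3)·-1.0000) / (5) = -0.8000
Iteration 2:
  α = (6 - (-3)·-0.8000) / (7) = 0.5143
  β = (-1 - (-3)·-0.4286) / (5) = -0.4572
Iteration 3:
  α = (6 - (-3)·-0.4572) / (7) = 0.6612
  β = (-1 - (-3)·0.5143) / (5) = 0.1086

(0.6612, 0.1086)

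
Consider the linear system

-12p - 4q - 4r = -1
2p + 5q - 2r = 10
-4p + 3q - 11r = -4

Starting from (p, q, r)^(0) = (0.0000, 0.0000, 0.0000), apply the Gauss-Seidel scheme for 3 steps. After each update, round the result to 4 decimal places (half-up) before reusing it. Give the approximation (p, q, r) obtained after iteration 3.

(-1.2847, 3.0785, 1.6704)

Iteration 1:
  p = (-1 - (-4)·0.0000 - (-4)·0.0000) / (-12) = 0.0833
  q = (10 - (2)·0.0833 - (-2)·0.0000) / (5) = 1.9667
  r = (-4 - (-4)·0.0833 - (3)·1.9667) / (-11) = 0.8697
Iteration 2:
  p = (-1 - (-4)·1.9667 - (-4)·0.8697) / (-12) = -0.8621
  q = (10 - (2)·-0.8621 - (-2)·0.8697) / (5) = 2.6927
  r = (-4 - (-4)·-0.8621 - (3)·2.6927) / (-11) = 1.4115
Iteration 3:
  p = (-1 - (-4)·2.6927 - (-4)·1.4115) / (-12) = -1.2847
  q = (10 - (2)·-1.2847 - (-2)·1.4115) / (5) = 3.0785
  r = (-4 - (-4)·-1.2847 - (3)·3.0785) / (-11) = 1.6704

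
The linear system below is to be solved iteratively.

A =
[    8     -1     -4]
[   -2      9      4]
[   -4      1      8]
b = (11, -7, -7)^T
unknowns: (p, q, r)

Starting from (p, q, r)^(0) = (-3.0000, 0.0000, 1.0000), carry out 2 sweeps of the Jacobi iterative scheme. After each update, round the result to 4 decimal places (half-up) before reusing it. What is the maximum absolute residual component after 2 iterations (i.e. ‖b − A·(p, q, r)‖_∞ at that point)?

14.5412

Iteration 1:
  p = (11 - (-1)·0.0000 - (-4)·1.0000) / (8) = 1.8750
  q = (-7 - (-2)·-3.0000 - (4)·1.0000) / (9) = -1.8889
  r = (-7 - (-4)·-3.0000 - (1)·0.0000) / (8) = -2.3750
Iteration 2:
  p = (11 - (-1)·-1.8889 - (-4)·-2.3750) / (8) = -0.0486
  q = (-7 - (-2)·1.8750 - (4)·-2.3750) / (9) = 0.6944
  r = (-7 - (-4)·1.8750 - (1)·-1.8889) / (8) = 0.2986
Residual b − A·x = (13.2776, -14.5412, -10.2776); ∞-norm = 14.5412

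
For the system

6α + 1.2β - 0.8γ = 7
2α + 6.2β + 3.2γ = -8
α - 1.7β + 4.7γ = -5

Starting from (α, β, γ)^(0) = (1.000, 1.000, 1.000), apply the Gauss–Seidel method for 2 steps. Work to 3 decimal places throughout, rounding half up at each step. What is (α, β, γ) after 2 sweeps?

(1.322, -0.643, -1.578)

Iteration 1:
  α = (7 - (1.2)·1.000 - (-0.8)·1.000) / (6) = 1.100
  β = (-8 - (2)·1.100 - (3.2)·1.000) / (6.2) = -2.161
  γ = (-5 - (1)·1.100 - (-1.7)·-2.161) / (4.7) = -2.080
Iteration 2:
  α = (7 - (1.2)·-2.161 - (-0.8)·-2.080) / (6) = 1.322
  β = (-8 - (2)·1.322 - (3.2)·-2.080) / (6.2) = -0.643
  γ = (-5 - (1)·1.322 - (-1.7)·-0.643) / (4.7) = -1.578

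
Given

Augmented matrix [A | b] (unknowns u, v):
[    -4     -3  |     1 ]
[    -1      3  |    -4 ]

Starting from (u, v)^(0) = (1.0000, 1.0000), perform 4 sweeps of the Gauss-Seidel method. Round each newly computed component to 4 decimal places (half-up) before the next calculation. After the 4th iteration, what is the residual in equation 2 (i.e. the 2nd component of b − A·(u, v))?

0.0000

Iteration 1:
  u = (1 - (-3)·1.0000) / (-4) = -1.0000
  v = (-4 - (-1)·-1.0000) / (3) = -1.6667
Iteration 2:
  u = (1 - (-3)·-1.6667) / (-4) = 1.0000
  v = (-4 - (-1)·1.0000) / (3) = -1.0000
Iteration 3:
  u = (1 - (-3)·-1.0000) / (-4) = 0.5000
  v = (-4 - (-1)·0.5000) / (3) = -1.1667
Iteration 4:
  u = (1 - (-3)·-1.1667) / (-4) = 0.6250
  v = (-4 - (-1)·0.6250) / (3) = -1.1250
Residual b − A·x = (0.1250, 0.0000)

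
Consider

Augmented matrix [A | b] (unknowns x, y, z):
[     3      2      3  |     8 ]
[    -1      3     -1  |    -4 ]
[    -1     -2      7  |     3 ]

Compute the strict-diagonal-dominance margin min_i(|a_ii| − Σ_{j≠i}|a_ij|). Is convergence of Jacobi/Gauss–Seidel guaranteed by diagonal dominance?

-2

row 1: |3| − (2+3) = -2
row 2: |3| − (1+1) = 1
row 3: |7| − (1+2) = 4
minimum over rows = -2 → not strictly diagonally dominant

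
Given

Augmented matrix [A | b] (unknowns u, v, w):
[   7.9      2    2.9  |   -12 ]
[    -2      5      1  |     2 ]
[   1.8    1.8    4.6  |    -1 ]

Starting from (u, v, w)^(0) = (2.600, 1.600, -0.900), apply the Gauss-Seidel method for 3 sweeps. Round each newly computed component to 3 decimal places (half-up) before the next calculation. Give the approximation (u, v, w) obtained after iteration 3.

(-1.639, -0.370, 0.569)

Iteration 1:
  u = (-12 - (2)·1.600 - (2.9)·-0.900) / (7.9) = -1.594
  v = (2 - (-2)·-1.594 - (1)·-0.900) / (5) = -0.058
  w = (-1 - (1.8)·-1.594 - (1.8)·-0.058) / (4.6) = 0.429
Iteration 2:
  u = (-12 - (2)·-0.058 - (2.9)·0.429) / (7.9) = -1.662
  v = (2 - (-2)·-1.662 - (1)·0.429) / (5) = -0.351
  w = (-1 - (1.8)·-1.662 - (1.8)·-0.351) / (4.6) = 0.570
Iteration 3:
  u = (-12 - (2)·-0.351 - (2.9)·0.570) / (7.9) = -1.639
  v = (2 - (-2)·-1.639 - (1)·0.570) / (5) = -0.370
  w = (-1 - (1.8)·-1.639 - (1.8)·-0.370) / (4.6) = 0.569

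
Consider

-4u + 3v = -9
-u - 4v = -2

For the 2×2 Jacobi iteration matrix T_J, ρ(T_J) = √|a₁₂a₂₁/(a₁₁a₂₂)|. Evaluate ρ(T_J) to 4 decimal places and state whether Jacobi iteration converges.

a₁₂a₂₁/(a₁₁a₂₂) = (3)·(-1) / ((-4)·(-4)) = -0.187500
ρ = √|-0.187500| = √0.187500 = 0.4330
ρ < 1, so Jacobi converges

0.4330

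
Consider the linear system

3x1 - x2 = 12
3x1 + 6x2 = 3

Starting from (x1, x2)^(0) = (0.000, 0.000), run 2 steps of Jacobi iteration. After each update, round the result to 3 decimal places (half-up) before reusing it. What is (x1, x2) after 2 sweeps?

(4.167, -1.500)

Iteration 1:
  x1 = (12 - (-1)·0.000) / (3) = 4.000
  x2 = (3 - (3)·0.000) / (6) = 0.500
Iteration 2:
  x1 = (12 - (-1)·0.500) / (3) = 4.167
  x2 = (3 - (3)·4.000) / (6) = -1.500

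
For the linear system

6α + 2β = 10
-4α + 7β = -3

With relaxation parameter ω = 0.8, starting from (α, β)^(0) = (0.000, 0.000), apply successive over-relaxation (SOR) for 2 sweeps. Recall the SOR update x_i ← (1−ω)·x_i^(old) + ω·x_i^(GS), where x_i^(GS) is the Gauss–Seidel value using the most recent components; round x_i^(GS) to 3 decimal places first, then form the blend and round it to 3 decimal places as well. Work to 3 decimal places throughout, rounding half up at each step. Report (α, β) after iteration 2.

(1.529, 0.409)

Iteration 1:
  α: GS value = (10 - (2)·0.000) / (6) = 1.667;  α ← (1−ω)·0.000 + ω·1.667 = 1.334
  β: GS value = (-3 - (-4)·1.334) / (7) = 0.334;  β ← (1−ω)·0.000 + ω·0.334 = 0.267
Iteration 2:
  α: GS value = (10 - (2)·0.267) / (6) = 1.578;  α ← (1−ω)·1.334 + ω·1.578 = 1.529
  β: GS value = (-3 - (-4)·1.529) / (7) = 0.445;  β ← (1−ω)·0.267 + ω·0.445 = 0.409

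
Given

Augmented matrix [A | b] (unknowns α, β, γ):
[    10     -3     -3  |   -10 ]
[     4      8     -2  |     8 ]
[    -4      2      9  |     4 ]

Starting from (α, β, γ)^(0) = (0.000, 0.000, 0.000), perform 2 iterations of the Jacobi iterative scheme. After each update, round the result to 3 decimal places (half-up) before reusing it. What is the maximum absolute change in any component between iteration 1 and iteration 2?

Iteration 1:
  α = (-10 - (-3)·0.000 - (-3)·0.000) / (10) = -1.000
  β = (8 - (4)·0.000 - (-2)·0.000) / (8) = 1.000
  γ = (4 - (-4)·0.000 - (2)·0.000) / (9) = 0.444
Iteration 2:
  α = (-10 - (-3)·1.000 - (-3)·0.444) / (10) = -0.567
  β = (8 - (4)·-1.000 - (-2)·0.444) / (8) = 1.611
  γ = (4 - (-4)·-1.000 - (2)·1.000) / (9) = -0.222
Change: (0.433, 0.611, -0.666) → max |·| = 0.666

0.666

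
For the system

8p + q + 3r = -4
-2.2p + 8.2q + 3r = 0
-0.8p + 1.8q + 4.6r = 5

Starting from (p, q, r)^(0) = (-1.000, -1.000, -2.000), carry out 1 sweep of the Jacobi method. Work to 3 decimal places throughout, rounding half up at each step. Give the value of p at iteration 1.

Iteration 1:
  p = (-4 - (1)·-1.000 - (3)·-2.000) / (8) = 0.375
  q = (0 - (-2.2)·-1.000 - (3)·-2.000) / (8.2) = 0.463
  r = (5 - (-0.8)·-1.000 - (1.8)·-1.000) / (4.6) = 1.304

0.375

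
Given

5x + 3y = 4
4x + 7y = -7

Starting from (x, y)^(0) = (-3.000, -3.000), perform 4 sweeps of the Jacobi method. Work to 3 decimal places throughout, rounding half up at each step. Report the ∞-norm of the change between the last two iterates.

Iteration 1:
  x = (4 - (3)·-3.000) / (5) = 2.600
  y = (-7 - (4)·-3.000) / (7) = 0.714
Iteration 2:
  x = (4 - (3)·0.714) / (5) = 0.372
  y = (-7 - (4)·2.600) / (7) = -2.486
Iteration 3:
  x = (4 - (3)·-2.486) / (5) = 2.292
  y = (-7 - (4)·0.372) / (7) = -1.213
Iteration 4:
  x = (4 - (3)·-1.213) / (5) = 1.528
  y = (-7 - (4)·2.292) / (7) = -2.310
Change: (-0.764, -1.097) → max |·| = 1.097

1.097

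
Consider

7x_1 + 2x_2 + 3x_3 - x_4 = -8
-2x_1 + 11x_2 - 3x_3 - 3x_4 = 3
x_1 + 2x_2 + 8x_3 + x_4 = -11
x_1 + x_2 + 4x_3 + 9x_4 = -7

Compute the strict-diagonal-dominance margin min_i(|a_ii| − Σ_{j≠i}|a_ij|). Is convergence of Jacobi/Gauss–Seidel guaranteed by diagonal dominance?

row 1: |7| − (2+3+1) = 1
row 2: |11| − (2+3+3) = 3
row 3: |8| − (1+2+1) = 4
row 4: |9| − (1+1+4) = 3
minimum over rows = 1 → strictly diagonally dominant (convergence guaranteed)

1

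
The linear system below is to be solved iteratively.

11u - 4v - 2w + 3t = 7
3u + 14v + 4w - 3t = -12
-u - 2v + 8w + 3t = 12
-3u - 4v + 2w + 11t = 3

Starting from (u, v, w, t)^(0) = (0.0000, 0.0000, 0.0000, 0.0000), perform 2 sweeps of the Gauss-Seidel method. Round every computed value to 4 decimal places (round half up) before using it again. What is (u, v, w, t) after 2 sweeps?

Iteration 1:
  u = (7 - (-4)·0.0000 - (-2)·0.0000 - (3)·0.0000) / (11) = 0.6364
  v = (-12 - (3)·0.6364 - (4)·0.0000 - (-3)·0.0000) / (14) = -0.9935
  w = (12 - (-1)·0.6364 - (-2)·-0.9935 - (3)·0.0000) / (8) = 1.3312
  t = (3 - (-3)·0.6364 - (-4)·-0.9935 - (2)·1.3312) / (11) = -0.1570
Iteration 2:
  u = (7 - (-4)·-0.9935 - (-2)·1.3312 - (3)·-0.1570) / (11) = 0.5599
  v = (-12 - (3)·0.5599 - (4)·1.3312 - (-3)·-0.1570) / (14) = -1.3911
  w = (12 - (-1)·0.5599 - (-2)·-1.3911 - (3)·-0.1570) / (8) = 1.2811
  t = (3 - (-3)·0.5599 - (-4)·-1.3911 - (2)·1.2811) / (11) = -0.3134

(0.5599, -1.3911, 1.2811, -0.3134)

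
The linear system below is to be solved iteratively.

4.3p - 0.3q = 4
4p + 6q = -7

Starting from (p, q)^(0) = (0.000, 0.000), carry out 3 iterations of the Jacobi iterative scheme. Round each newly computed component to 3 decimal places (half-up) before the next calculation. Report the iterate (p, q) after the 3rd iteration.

Iteration 1:
  p = (4 - (-0.3)·0.000) / (4.3) = 0.930
  q = (-7 - (4)·0.000) / (6) = -1.167
Iteration 2:
  p = (4 - (-0.3)·-1.167) / (4.3) = 0.849
  q = (-7 - (4)·0.930) / (6) = -1.787
Iteration 3:
  p = (4 - (-0.3)·-1.787) / (4.3) = 0.806
  q = (-7 - (4)·0.849) / (6) = -1.733

(0.806, -1.733)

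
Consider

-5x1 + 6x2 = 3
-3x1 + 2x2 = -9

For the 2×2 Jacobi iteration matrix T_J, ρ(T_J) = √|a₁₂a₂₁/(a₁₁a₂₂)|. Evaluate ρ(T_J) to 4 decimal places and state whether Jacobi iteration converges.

a₁₂a₂₁/(a₁₁a₂₂) = (6)·(-3) / ((-5)·(2)) = 1.800000
ρ = √|1.800000| = √1.800000 = 1.3416
ρ > 1, so Jacobi diverges

1.3416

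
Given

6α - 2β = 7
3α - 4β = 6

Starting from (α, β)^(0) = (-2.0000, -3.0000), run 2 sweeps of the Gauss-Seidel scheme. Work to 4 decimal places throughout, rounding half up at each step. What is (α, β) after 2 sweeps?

Iteration 1:
  α = (7 - (-2)·-3.0000) / (6) = 0.1667
  β = (6 - (3)·0.1667) / (-4) = -1.3750
Iteration 2:
  α = (7 - (-2)·-1.3750) / (6) = 0.7083
  β = (6 - (3)·0.7083) / (-4) = -0.9688

(0.7083, -0.9688)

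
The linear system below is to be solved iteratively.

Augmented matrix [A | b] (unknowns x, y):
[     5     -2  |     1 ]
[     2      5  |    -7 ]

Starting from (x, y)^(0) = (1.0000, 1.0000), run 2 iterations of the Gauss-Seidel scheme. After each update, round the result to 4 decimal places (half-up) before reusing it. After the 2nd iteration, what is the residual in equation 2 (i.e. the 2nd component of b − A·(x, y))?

0.0000

Iteration 1:
  x = (1 - (-2)·1.0000) / (5) = 0.6000
  y = (-7 - (2)·0.6000) / (5) = -1.6400
Iteration 2:
  x = (1 - (-2)·-1.6400) / (5) = -0.4560
  y = (-7 - (2)·-0.4560) / (5) = -1.2176
Residual b − A·x = (0.8448, 0.0000)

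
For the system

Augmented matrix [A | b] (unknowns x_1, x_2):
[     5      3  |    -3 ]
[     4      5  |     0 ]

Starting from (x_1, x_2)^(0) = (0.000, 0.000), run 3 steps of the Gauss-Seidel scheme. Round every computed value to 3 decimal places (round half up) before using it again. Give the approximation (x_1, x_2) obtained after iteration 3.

Iteration 1:
  x_1 = (-3 - (3)·0.000) / (5) = -0.600
  x_2 = (0 - (4)·-0.600) / (5) = 0.480
Iteration 2:
  x_1 = (-3 - (3)·0.480) / (5) = -0.888
  x_2 = (0 - (4)·-0.888) / (5) = 0.710
Iteration 3:
  x_1 = (-3 - (3)·0.710) / (5) = -1.026
  x_2 = (0 - (4)·-1.026) / (5) = 0.821

(-1.026, 0.821)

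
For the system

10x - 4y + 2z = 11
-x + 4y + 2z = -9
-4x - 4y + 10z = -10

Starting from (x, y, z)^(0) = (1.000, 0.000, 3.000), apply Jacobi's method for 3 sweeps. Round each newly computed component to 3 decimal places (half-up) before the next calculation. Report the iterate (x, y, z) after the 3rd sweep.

Iteration 1:
  x = (11 - (-4)·0.000 - (2)·3.000) / (10) = 0.500
  y = (-9 - (-1)·1.000 - (2)·3.000) / (4) = -3.500
  z = (-10 - (-4)·1.000 - (-4)·0.000) / (10) = -0.600
Iteration 2:
  x = (11 - (-4)·-3.500 - (2)·-0.600) / (10) = -0.180
  y = (-9 - (-1)·0.500 - (2)·-0.600) / (4) = -1.825
  z = (-10 - (-4)·0.500 - (-4)·-3.500) / (10) = -2.200
Iteration 3:
  x = (11 - (-4)·-1.825 - (2)·-2.200) / (10) = 0.810
  y = (-9 - (-1)·-0.180 - (2)·-2.200) / (4) = -1.195
  z = (-10 - (-4)·-0.180 - (-4)·-1.825) / (10) = -1.802

(0.810, -1.195, -1.802)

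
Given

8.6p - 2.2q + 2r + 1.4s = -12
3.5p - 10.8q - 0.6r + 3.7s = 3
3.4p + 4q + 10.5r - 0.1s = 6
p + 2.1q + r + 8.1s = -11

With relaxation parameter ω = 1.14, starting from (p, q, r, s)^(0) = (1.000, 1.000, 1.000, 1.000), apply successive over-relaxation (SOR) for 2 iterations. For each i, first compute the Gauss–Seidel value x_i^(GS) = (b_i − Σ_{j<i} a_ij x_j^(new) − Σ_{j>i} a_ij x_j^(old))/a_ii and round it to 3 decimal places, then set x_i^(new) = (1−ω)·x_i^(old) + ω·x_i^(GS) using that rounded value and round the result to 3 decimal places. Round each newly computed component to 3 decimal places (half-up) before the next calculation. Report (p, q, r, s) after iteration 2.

Iteration 1:
  p: GS value = (-12 - (-2.2)·1.000 - (2)·1.000 - (1.4)·1.000) / (8.6) = -1.535;  p ← (1−ω)·1.000 + ω·-1.535 = -1.890
  q: GS value = (3 - (3.5)·-1.890 - (-0.6)·1.000 - (3.7)·1.000) / (-10.8) = -0.603;  q ← (1−ω)·1.000 + ω·-0.603 = -0.827
  r: GS value = (6 - (3.4)·-1.890 - (4)·-0.827 - (-0.1)·1.000) / (10.5) = 1.508;  r ← (1−ω)·1.000 + ω·1.508 = 1.579
  s: GS value = (-11 - (1)·-1.890 - (2.1)·-0.827 - (1)·1.579) / (8.1) = -1.105;  s ← (1−ω)·1.000 + ω·-1.105 = -1.400
Iteration 2:
  p: GS value = (-12 - (-2.2)·-0.827 - (2)·1.579 - (1.4)·-1.400) / (8.6) = -1.746;  p ← (1−ω)·-1.890 + ω·-1.746 = -1.726
  q: GS value = (3 - (3.5)·-1.726 - (-0.6)·1.579 - (3.7)·-1.400) / (-10.8) = -1.404;  q ← (1−ω)·-0.827 + ω·-1.404 = -1.485
  r: GS value = (6 - (3.4)·-1.726 - (4)·-1.485 - (-0.1)·-1.400) / (10.5) = 1.683;  r ← (1−ω)·1.579 + ω·1.683 = 1.698
  s: GS value = (-11 - (1)·-1.726 - (2.1)·-1.485 - (1)·1.698) / (8.1) = -0.970;  s ← (1−ω)·-1.400 + ω·-0.970 = -0.910

(-1.726, -1.485, 1.698, -0.910)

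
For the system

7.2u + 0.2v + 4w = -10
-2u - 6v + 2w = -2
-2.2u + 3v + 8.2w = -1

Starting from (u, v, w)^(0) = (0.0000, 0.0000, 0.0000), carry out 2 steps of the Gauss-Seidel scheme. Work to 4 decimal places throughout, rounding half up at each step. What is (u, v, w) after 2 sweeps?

Iteration 1:
  u = (-10 - (0.2)·0.0000 - (4)·0.0000) / (7.2) = -1.3889
  v = (-2 - (-2)·-1.3889 - (2)·0.0000) / (-6) = 0.7963
  w = (-1 - (-2.2)·-1.3889 - (3)·0.7963) / (8.2) = -0.7859
Iteration 2:
  u = (-10 - (0.2)·0.7963 - (4)·-0.7859) / (7.2) = -0.9744
  v = (-2 - (-2)·-0.9744 - (2)·-0.7859) / (-6) = 0.3962
  w = (-1 - (-2.2)·-0.9744 - (3)·0.3962) / (8.2) = -0.5283

(-0.9744, 0.3962, -0.5283)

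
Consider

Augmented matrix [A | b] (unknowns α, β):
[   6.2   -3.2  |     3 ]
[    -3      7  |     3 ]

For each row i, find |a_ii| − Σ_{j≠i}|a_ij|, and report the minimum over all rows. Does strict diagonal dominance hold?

row 1: |6.2| − (3.2) = 3
row 2: |7| − (3) = 4
minimum over rows = 3 → strictly diagonally dominant (convergence guaranteed)

3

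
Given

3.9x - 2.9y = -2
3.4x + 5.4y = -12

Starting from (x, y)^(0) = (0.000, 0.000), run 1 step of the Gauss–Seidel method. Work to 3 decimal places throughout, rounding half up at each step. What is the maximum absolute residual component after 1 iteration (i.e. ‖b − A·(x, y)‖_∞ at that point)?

Iteration 1:
  x = (-2 - (-2.9)·0.000) / (3.9) = -0.513
  y = (-12 - (3.4)·-0.513) / (5.4) = -1.899
Residual b − A·x = (-5.506, -0.001); ∞-norm = 5.506

5.506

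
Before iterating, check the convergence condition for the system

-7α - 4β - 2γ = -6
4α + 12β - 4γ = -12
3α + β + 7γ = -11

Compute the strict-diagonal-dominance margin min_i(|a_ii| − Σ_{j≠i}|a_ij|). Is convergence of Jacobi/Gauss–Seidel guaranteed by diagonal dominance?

1

row 1: |-7| − (4+2) = 1
row 2: |12| − (4+4) = 4
row 3: |7| − (3+1) = 3
minimum over rows = 1 → strictly diagonally dominant (convergence guaranteed)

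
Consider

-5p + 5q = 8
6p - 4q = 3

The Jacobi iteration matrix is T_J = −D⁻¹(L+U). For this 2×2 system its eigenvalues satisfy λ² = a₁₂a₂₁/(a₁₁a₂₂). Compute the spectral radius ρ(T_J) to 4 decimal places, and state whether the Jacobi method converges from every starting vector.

a₁₂a₂₁/(a₁₁a₂₂) = (5)·(6) / ((-5)·(-4)) = 1.500000
ρ = √|1.500000| = √1.500000 = 1.2247
ρ > 1, so Jacobi diverges

1.2247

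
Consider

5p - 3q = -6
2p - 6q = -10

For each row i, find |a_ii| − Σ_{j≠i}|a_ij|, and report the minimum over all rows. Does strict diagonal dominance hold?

2

row 1: |5| − (3) = 2
row 2: |-6| − (2) = 4
minimum over rows = 2 → strictly diagonally dominant (convergence guaranteed)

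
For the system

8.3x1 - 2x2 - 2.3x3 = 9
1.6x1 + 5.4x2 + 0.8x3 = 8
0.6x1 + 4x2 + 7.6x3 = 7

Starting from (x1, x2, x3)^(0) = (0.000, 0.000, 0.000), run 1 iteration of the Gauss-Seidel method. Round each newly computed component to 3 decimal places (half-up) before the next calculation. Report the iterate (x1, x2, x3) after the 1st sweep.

(1.084, 1.160, 0.225)

Iteration 1:
  x1 = (9 - (-2)·0.000 - (-2.3)·0.000) / (8.3) = 1.084
  x2 = (8 - (1.6)·1.084 - (0.8)·0.000) / (5.4) = 1.160
  x3 = (7 - (0.6)·1.084 - (4)·1.160) / (7.6) = 0.225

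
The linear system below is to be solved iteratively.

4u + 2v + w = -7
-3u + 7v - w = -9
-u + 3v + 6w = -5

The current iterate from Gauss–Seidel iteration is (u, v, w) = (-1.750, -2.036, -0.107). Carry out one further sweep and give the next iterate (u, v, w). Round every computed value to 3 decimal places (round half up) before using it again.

One sweep:
  u = (-7 - (2)·-2.036 - (1)·-0.107) / (4) = -0.705
  v = (-9 - (-3)·-0.705 - (-1)·-0.107) / (7) = -1.603
  w = (-5 - (-1)·-0.705 - (3)·-1.603) / (6) = -0.149

(-0.705, -1.603, -0.149)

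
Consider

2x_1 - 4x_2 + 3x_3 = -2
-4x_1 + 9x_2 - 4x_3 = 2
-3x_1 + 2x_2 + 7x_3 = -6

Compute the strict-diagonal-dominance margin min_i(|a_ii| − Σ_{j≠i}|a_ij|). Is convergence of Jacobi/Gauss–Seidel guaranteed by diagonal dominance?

row 1: |2| − (4+3) = -5
row 2: |9| − (4+4) = 1
row 3: |7| − (3+2) = 2
minimum over rows = -5 → not strictly diagonally dominant

-5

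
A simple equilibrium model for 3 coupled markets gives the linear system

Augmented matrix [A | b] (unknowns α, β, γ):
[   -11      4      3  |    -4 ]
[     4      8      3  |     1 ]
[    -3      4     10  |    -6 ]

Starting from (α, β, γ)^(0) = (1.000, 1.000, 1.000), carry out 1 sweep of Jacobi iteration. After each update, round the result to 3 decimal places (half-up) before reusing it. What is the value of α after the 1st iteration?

Iteration 1:
  α = (-4 - (4)·1.000 - (3)·1.000) / (-11) = 1.000
  β = (1 - (4)·1.000 - (3)·1.000) / (8) = -0.750
  γ = (-6 - (-3)·1.000 - (4)·1.000) / (10) = -0.700

1.000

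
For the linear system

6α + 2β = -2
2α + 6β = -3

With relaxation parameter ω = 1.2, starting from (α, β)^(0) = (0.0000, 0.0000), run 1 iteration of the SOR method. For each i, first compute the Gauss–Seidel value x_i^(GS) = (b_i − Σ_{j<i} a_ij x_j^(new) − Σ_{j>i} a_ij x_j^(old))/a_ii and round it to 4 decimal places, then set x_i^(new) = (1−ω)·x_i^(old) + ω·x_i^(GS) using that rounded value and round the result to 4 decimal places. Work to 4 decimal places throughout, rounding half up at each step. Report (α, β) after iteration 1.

(-0.4000, -0.4400)

Iteration 1:
  α: GS value = (-2 - (2)·0.0000) / (6) = -0.3333;  α ← (1−ω)·0.0000 + ω·-0.3333 = -0.4000
  β: GS value = (-3 - (2)·-0.4000) / (6) = -0.3667;  β ← (1−ω)·0.0000 + ω·-0.3667 = -0.4400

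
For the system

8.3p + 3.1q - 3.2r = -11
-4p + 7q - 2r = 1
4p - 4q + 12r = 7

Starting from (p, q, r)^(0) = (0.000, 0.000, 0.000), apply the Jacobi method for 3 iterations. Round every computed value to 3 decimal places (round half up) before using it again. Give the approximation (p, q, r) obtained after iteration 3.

(-0.744, -0.210, 0.819)

Iteration 1:
  p = (-11 - (3.1)·0.000 - (-3.2)·0.000) / (8.3) = -1.325
  q = (1 - (-4)·0.000 - (-2)·0.000) / (7) = 0.143
  r = (7 - (4)·0.000 - (-4)·0.000) / (12) = 0.583
Iteration 2:
  p = (-11 - (3.1)·0.143 - (-3.2)·0.583) / (8.3) = -1.154
  q = (1 - (-4)·-1.325 - (-2)·0.583) / (7) = -0.448
  r = (7 - (4)·-1.325 - (-4)·0.143) / (12) = 1.073
Iteration 3:
  p = (-11 - (3.1)·-0.448 - (-3.2)·1.073) / (8.3) = -0.744
  q = (1 - (-4)·-1.154 - (-2)·1.073) / (7) = -0.210
  r = (7 - (4)·-1.154 - (-4)·-0.448) / (12) = 0.819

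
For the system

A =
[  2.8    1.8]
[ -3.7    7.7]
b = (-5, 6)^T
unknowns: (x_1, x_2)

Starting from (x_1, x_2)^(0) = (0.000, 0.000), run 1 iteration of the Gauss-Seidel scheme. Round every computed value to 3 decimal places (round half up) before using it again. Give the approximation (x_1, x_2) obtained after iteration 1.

Iteration 1:
  x_1 = (-5 - (1.8)·0.000) / (2.8) = -1.786
  x_2 = (6 - (-3.7)·-1.786) / (7.7) = -0.079

(-1.786, -0.079)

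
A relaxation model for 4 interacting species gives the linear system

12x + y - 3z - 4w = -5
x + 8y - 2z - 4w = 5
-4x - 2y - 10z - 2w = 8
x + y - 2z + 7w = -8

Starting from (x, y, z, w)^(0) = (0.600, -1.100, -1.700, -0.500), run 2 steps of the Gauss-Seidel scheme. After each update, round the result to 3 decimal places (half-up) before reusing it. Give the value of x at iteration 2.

Iteration 1:
  x = (-5 - (1)·-1.100 - (-3)·-1.700 - (-4)·-0.500) / (12) = -0.917
  y = (5 - (1)·-0.917 - (-2)·-1.700 - (-4)·-0.500) / (8) = 0.065
  z = (8 - (-4)·-0.917 - (-2)·0.065 - (-2)·-0.500) / (-10) = -0.346
  w = (-8 - (1)·-0.917 - (1)·0.065 - (-2)·-0.346) / (7) = -1.120
Iteration 2:
  x = (-5 - (1)·0.065 - (-3)·-0.346 - (-4)·-1.120) / (12) = -0.882
  y = (5 - (1)·-0.882 - (-2)·-0.346 - (-4)·-1.120) / (8) = 0.089
  z = (8 - (-4)·-0.882 - (-2)·0.089 - (-2)·-1.120) / (-10) = -0.241
  w = (-8 - (1)·-0.882 - (1)·0.089 - (-2)·-0.241) / (7) = -1.098

-0.882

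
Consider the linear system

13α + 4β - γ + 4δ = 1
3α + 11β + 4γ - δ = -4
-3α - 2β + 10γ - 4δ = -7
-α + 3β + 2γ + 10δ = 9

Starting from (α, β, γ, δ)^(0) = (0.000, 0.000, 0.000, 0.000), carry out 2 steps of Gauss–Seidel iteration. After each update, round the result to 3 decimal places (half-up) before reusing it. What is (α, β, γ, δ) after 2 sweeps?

Iteration 1:
  α = (1 - (4)·0.000 - (-1)·0.000 - (4)·0.000) / (13) = 0.077
  β = (-4 - (3)·0.077 - (4)·0.000 - (-1)·0.000) / (11) = -0.385
  γ = (-7 - (-3)·0.077 - (-2)·-0.385 - (-4)·0.000) / (10) = -0.754
  δ = (9 - (-1)·0.077 - (3)·-0.385 - (2)·-0.754) / (10) = 1.174
Iteration 2:
  α = (1 - (4)·-0.385 - (-1)·-0.754 - (4)·1.174) / (13) = -0.224
  β = (-4 - (3)·-0.224 - (4)·-0.754 - (-1)·1.174) / (11) = 0.078
  γ = (-7 - (-3)·-0.224 - (-2)·0.078 - (-4)·1.174) / (10) = -0.282
  δ = (9 - (-1)·-0.224 - (3)·0.078 - (2)·-0.282) / (10) = 0.911

(-0.224, 0.078, -0.282, 0.911)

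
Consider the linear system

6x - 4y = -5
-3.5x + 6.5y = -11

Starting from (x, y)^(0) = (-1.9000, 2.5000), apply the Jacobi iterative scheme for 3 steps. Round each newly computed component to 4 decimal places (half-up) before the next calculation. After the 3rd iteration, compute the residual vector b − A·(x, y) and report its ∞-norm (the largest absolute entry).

Iteration 1:
  x = (-5 - (-4)·2.5000) / (6) = 0.8333
  y = (-11 - (-3.5)·-1.9000) / (6.5) = -2.7154
Iteration 2:
  x = (-5 - (-4)·-2.7154) / (6) = -2.6436
  y = (-11 - (-3.5)·0.8333) / (6.5) = -1.2436
Iteration 3:
  x = (-5 - (-4)·-1.2436) / (6) = -1.6624
  y = (-11 - (-3.5)·-2.6436) / (6.5) = -3.1158
Residual b − A·x = (-7.4888, 3.4343); ∞-norm = 7.4888

7.4888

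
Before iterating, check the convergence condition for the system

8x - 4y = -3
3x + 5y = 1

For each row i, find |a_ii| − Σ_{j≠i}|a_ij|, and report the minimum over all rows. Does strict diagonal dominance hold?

2

row 1: |8| − (4) = 4
row 2: |5| − (3) = 2
minimum over rows = 2 → strictly diagonally dominant (convergence guaranteed)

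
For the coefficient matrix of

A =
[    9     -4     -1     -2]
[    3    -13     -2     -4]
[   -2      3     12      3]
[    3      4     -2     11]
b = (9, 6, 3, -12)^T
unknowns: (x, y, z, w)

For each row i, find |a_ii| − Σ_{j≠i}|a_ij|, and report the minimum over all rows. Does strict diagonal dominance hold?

row 1: |9| − (4+1+2) = 2
row 2: |-13| − (3+2+4) = 4
row 3: |12| − (2+3+3) = 4
row 4: |11| − (3+4+2) = 2
minimum over rows = 2 → strictly diagonally dominant (convergence guaranteed)

2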